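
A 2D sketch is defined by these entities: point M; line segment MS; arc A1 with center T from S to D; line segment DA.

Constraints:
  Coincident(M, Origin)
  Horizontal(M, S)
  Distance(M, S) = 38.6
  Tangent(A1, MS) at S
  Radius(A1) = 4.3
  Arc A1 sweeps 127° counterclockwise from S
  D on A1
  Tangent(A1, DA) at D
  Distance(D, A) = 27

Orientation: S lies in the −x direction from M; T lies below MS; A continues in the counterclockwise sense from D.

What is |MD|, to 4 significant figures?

42.59

Tangency of A1 to MS means the radius TS is perpendicular to MS, so T = S + (0, -4.3) = (-38.60, -4.300). On A1, S sits at bearing 90° from T; a 127° counterclockwise sweep puts D at bearing 217°, so D = T + 4.3·(cos 217°, sin 217°) = (-42.03, -6.888). Then |MD| = |D − M| = 42.59.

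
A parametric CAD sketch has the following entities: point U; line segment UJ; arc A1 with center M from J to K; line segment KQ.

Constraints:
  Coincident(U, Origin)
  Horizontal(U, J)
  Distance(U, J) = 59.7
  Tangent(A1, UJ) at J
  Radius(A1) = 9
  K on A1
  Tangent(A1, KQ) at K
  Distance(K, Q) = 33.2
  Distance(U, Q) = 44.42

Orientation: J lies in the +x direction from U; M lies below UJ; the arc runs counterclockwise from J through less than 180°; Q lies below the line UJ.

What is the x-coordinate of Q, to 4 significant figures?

32.59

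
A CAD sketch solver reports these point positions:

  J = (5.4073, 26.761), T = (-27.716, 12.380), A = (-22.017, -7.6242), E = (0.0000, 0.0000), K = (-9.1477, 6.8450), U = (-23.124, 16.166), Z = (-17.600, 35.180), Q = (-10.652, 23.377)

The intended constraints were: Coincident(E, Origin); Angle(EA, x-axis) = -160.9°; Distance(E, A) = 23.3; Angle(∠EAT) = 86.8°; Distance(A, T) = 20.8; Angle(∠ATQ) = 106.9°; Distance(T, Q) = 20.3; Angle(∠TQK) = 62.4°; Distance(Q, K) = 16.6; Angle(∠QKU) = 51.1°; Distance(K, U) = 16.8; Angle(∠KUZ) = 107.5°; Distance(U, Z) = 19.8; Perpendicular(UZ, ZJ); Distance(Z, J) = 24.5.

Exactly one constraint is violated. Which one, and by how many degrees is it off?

Perpendicular(UZ, ZJ) — off by 3.90°.

E = (0.00, 0.00) ✓; EA at -160.9° ✓; |EA| = 23.30 ✓; ∠EAT = 86.80° ✓; |AT| = 20.80 ✓; ∠ATQ = 106.9° ✓; |TQ| = 20.30 ✓; ∠TQK = 62.40° ✓; |QK| = 16.60 ✓; ∠QKU = 51.10° ✓; |KU| = 16.80 ✓; ∠KUZ = 107.5° ✓; |UZ| = 19.80 ✓; ∠(UZ, ZJ) = 93.90° ✗; |ZJ| = 24.50 ✓.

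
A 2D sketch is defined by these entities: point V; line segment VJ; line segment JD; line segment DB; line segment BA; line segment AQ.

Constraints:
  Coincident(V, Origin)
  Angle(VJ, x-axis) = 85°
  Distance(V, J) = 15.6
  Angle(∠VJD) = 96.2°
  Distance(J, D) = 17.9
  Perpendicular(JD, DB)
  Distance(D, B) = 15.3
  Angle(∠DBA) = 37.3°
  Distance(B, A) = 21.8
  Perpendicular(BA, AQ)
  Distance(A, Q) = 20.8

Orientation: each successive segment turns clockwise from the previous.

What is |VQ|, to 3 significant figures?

37.9

V is at the origin; VJ runs at 85.0° with length 15.6, so J = (1.36, 15.5). ∠VJD = 96.2° gives JD at 1.20° from the x-axis; with |JD| = 17.9, D = (19.3, 15.9). JD is perpendicular to DB, so DB runs at -88.8°; with |DB| = 15.3, B = (19.6, 0.619). ∠DBA = 37.3° gives BA at 128° from the x-axis; with |BA| = 21.8, A = (6.01, 17.7). BA ⟂ AQ, so AQ runs at 38.5°; with |AQ| = 20.8, Q = (22.3, 30.6). Then |VQ| = |Q − V| = 37.9.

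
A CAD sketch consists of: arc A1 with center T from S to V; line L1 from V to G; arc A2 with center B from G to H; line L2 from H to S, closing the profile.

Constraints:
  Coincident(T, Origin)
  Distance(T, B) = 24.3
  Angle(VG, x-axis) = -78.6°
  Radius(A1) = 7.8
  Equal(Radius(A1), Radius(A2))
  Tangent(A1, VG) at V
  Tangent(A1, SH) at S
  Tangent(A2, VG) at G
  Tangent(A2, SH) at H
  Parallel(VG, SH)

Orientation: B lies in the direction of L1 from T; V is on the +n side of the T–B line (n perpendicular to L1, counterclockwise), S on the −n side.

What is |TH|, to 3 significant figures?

25.5

Tangency of A1 to both parallel lines with radius 7.8 puts V and S at T ± 7.8·n: V = (7.65, 1.54), S = (-7.65, -1.54). Equal radii place G and H the same way about B: G = B + 7.8·n = (12.4, -22.3), H = B − 7.8·n = (-2.84, -25.4). Then |TH| = |H − T| = 25.5.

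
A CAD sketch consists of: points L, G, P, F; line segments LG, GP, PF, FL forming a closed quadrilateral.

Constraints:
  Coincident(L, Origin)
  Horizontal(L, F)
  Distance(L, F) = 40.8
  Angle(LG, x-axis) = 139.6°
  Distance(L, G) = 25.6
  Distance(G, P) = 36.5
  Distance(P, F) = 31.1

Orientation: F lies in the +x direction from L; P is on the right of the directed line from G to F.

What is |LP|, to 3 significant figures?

11.2

L is at the origin; L and F share the same y with |LF| = 40.8 and F in +x, so F = (40.8, 0). LG runs at 139.6° with |LG| = 25.6, so G = (-19.5, 16.6). P is determined by |GP| = 36.5 and |PF| = 31.1 together: it lies at the intersection of circle(G, 36.5) and circle(F, 31.1). With |GF| = 62.5, the foot of the radical line on GF is 34.2 from G and the perpendicular offset is √(36.5² − 34.2²) = 12.8. Taking the right-of-GF solution: P = (10.1, -4.81).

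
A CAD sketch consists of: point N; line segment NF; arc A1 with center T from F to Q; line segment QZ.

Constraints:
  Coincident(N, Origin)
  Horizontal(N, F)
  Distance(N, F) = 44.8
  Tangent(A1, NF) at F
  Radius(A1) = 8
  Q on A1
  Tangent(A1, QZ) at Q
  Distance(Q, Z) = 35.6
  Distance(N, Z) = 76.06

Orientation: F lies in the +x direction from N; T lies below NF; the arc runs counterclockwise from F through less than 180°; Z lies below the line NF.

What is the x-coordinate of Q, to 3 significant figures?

39.5

N is at the origin; N and F share the same y with |NF| = 44.8 and F on the +x side, so F = (44.8, 0.00). The tangent condition forces TF to be normal to NF, so T = F + (0, -8) = (44.8, -8.00). Since TQ ⟂ QZ (tangency), |TZ| = √(8.0² + 35.6²) = 36.5 regardless of where Q sits on A1. So Z lies on both circle(N, 76.06) and circle(T, 36.5); the below-NF intersection is Z = (66.1, -37.6). Q is the foot of the tangent from Z: Q = (39.5, -14.0).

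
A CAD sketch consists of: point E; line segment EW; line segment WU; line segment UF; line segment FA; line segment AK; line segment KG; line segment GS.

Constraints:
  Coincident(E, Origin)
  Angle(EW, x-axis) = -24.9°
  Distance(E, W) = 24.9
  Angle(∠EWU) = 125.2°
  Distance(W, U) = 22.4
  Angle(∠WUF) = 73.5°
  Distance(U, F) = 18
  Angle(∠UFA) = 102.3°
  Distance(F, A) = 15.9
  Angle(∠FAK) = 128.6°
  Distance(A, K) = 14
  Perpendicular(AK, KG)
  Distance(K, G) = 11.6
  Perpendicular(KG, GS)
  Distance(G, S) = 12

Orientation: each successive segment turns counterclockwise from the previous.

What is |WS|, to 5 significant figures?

12.638

The perpendicularity gives KG at right angles to AK, so KG runs at -4.5000°; with |KG| = 11.6, G = (26.268, -10.686). KG ⟂ GS, so GS runs at 85.500°; with |GS| = 12.0, S = (27.210, 1.2774). Then |WS| = |S − W| = 12.638.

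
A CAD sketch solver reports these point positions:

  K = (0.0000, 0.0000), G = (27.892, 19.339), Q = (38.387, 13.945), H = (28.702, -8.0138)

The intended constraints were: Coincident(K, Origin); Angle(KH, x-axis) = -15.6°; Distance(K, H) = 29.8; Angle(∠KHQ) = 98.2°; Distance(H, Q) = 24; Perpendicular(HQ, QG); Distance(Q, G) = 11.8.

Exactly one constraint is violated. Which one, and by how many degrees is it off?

Perpendicular(HQ, QG) — off by 3.40°.

K = (0.00, 0.00) ✓; KH at -15.60° ✓; |KH| = 29.80 ✓; ∠KHQ = 98.20° ✓; |HQ| = 24.00 ✓; ∠(HQ, QG) = 86.60° ✗; |QG| = 11.80 ✓.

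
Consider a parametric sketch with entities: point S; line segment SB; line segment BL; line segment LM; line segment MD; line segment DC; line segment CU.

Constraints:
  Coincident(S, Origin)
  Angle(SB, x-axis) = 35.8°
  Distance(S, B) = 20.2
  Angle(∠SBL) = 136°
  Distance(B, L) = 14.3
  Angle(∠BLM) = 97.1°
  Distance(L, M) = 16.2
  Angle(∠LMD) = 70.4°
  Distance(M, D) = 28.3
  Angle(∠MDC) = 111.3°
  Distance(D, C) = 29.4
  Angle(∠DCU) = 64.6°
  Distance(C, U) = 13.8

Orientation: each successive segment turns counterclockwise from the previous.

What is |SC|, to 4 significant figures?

33.16

S is at the origin; SB runs at 35.8° with length 20.2, so B = (16.38, 11.82). ∠SBL = 136.0° gives BL at 79.80° from the x-axis; with |BL| = 14.3, L = (18.92, 25.89). ∠BLM = 97.1° gives LM at 162.7° from the x-axis; with |LM| = 16.2, M = (3.449, 30.71). ∠LMD = 70.4° gives MD at -87.70° from the x-axis; with |MD| = 28.3, D = (4.584, 2.430). ∠MDC = 111.3° gives DC at -19.00° from the x-axis; with |DC| = 29.4, C = (32.38, -7.141). Then |SC| = |C − S| = 33.16.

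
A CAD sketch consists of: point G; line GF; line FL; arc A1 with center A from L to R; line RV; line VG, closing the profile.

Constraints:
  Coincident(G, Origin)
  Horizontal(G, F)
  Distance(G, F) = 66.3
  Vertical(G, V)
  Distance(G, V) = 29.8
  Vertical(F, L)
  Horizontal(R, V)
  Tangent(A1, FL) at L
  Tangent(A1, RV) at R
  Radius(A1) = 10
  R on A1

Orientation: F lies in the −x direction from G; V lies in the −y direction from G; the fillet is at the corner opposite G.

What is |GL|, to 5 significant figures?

69.193

G is at the origin; G and F share the same y with |GF| = 66.3 and F on the −x side, so F = (-66.300, 0.0000). GV is vertical with |GV| = 29.8 and V on the −y side, so V = (0.0000, -29.800). The virtual corner opposite G is at (-66.300, -29.800). Since A1 is tangent to FL there, AL ⟂ FL and since A1 is tangent to RV there, AR ⟂ RV, with radius 10.0, so the center A sits 10.0 in from both sides at A = (-56.300, -19.800). That places the tangent points at L = (-66.300, -19.800) on FL and R = (-56.300, -29.800) on RV. Then |GL| = |L − G| = 69.193.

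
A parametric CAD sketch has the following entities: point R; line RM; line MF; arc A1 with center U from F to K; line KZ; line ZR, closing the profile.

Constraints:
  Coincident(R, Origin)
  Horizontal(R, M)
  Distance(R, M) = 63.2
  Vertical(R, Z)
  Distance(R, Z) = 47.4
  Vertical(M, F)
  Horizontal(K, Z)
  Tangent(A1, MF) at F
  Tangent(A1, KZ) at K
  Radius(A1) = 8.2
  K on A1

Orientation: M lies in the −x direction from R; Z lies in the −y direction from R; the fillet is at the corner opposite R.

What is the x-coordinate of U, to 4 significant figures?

-55.00

RZ is vertical with |RZ| = 47.4 and Z on the −y side, so Z = (0.000, -47.40). The virtual corner opposite R is at (-63.20, -47.40). Tangency of A1 to MF means the radius UF is perpendicular to MF and since A1 is tangent to KZ there, UK ⟂ KZ, with radius 8.2, so the center U sits 8.2 in from both sides at U = (-55.00, -39.20). So U.x = -55.00.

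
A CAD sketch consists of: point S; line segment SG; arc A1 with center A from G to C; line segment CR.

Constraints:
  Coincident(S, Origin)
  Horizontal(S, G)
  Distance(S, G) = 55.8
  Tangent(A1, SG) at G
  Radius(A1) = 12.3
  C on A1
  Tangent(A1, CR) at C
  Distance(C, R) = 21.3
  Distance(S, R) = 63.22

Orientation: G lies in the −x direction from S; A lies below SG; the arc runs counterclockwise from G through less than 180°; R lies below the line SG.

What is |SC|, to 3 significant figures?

68.3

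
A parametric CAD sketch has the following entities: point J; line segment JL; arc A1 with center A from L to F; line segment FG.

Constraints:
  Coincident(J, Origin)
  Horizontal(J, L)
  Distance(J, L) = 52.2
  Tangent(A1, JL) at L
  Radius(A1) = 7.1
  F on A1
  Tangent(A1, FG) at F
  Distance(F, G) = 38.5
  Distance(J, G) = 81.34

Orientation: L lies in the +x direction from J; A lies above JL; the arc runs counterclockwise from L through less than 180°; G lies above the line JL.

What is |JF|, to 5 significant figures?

59.256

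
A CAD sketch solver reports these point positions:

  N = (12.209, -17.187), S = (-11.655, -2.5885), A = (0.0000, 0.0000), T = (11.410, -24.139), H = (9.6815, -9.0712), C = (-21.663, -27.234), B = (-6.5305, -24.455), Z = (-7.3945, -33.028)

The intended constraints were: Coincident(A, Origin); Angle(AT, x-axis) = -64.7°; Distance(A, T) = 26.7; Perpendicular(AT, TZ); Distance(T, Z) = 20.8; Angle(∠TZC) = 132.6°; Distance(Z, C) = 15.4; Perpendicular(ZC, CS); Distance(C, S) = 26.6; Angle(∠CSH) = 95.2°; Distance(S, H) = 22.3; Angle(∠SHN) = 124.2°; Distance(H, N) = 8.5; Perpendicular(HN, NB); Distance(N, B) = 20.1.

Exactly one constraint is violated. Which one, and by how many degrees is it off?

Perpendicular(HN, NB) — off by 3.90°.

A = (0.00, 0.00) ✓; AT at -64.70° ✓; |AT| = 26.70 ✓; ∠(AT, TZ) = 90.00° ✓; |TZ| = 20.80 ✓; ∠TZC = 132.6° ✓; |ZC| = 15.40 ✓; ∠(ZC, CS) = 90.00° ✓; |CS| = 26.60 ✓; ∠CSH = 95.20° ✓; |SH| = 22.30 ✓; ∠SHN = 124.2° ✓; |HN| = 8.500 ✓; ∠(HN, NB) = 86.10° ✗; |NB| = 20.10 ✓.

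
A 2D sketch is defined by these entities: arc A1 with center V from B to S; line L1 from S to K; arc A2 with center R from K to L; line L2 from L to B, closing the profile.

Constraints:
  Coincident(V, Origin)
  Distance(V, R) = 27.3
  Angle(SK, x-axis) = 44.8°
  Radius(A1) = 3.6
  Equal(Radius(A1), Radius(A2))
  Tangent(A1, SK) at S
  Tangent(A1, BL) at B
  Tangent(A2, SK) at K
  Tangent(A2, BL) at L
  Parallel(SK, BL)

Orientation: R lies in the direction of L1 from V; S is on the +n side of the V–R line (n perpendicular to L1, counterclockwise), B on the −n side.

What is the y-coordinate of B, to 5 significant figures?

-2.5545

V is at the origin and R lies 27.3 along u from V, so R = 27.3·u = (19.371, 19.237). Tangency of A1 to both parallel lines with radius 3.6 puts S and B at V ± 3.6·n: S = (-2.5367, 2.5545), B = (2.5367, -2.5545). So B.y = -2.5545.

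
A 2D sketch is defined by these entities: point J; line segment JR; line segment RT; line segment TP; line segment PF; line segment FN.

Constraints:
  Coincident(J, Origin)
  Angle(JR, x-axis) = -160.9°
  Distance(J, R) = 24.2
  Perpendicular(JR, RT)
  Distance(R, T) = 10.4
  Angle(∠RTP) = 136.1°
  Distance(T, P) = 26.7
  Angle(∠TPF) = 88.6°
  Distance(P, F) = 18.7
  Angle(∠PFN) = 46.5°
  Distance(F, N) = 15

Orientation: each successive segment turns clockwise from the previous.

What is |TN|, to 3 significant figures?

17.6

J is at the origin; JR runs at -160.9° with length 24.2, so R = (-22.9, -7.92). JR ⟂ RT, so RT runs at 109°; with |RT| = 10.4, T = (-26.3, 1.91). ∠RTP = 136.1° gives TP at 65.2° from the x-axis; with |TP| = 26.7, P = (-15.1, 26.1). ∠TPF = 88.6° gives PF at -26.2° from the x-axis; with |PF| = 18.7, F = (1.71, 17.9). ∠PFN = 46.5° gives FN at -160° from the x-axis; with |FN| = 15.0, N = (-12.4, 12.7). Then |TN| = |N − T| = 17.6.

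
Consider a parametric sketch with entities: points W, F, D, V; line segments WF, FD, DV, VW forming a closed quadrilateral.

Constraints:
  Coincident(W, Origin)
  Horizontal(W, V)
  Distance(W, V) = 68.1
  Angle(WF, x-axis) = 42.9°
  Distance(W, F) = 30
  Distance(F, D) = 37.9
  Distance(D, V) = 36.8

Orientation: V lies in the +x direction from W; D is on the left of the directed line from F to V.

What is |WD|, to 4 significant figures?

66.87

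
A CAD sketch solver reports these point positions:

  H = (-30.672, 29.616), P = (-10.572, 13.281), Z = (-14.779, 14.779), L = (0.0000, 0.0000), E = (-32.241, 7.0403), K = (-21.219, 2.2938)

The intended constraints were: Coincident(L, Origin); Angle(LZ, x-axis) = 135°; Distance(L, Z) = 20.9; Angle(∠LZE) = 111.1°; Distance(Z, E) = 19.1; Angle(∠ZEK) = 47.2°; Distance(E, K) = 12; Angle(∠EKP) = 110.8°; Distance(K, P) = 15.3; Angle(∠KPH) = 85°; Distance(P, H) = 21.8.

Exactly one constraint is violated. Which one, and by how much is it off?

Distance(P, H) = 21.8 — off by 4.10.

L = (0.00, 0.00) ✓; LZ at 135.0° ✓; |LZ| = 20.90 ✓; ∠LZE = 111.1° ✓; |ZE| = 19.10 ✓; ∠ZEK = 47.20° ✓; |EK| = 12.00 ✓; ∠EKP = 110.8° ✓; |KP| = 15.30 ✓; ∠KPH = 85.00° ✓; |PH| = 25.90 ✗.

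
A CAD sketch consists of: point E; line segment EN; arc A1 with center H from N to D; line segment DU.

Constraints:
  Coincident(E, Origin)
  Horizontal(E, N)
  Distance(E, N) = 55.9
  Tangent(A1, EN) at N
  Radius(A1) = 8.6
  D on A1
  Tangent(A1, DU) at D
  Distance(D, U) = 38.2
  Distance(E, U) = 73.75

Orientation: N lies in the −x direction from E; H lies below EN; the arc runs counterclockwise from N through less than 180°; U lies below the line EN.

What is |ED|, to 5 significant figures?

65.144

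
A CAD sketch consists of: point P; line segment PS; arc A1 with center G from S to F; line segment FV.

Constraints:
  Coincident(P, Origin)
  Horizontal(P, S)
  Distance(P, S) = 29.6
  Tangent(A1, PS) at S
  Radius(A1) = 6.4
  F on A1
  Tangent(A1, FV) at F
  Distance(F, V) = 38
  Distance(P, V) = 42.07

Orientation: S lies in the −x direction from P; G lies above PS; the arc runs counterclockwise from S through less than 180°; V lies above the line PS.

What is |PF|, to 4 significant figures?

23.93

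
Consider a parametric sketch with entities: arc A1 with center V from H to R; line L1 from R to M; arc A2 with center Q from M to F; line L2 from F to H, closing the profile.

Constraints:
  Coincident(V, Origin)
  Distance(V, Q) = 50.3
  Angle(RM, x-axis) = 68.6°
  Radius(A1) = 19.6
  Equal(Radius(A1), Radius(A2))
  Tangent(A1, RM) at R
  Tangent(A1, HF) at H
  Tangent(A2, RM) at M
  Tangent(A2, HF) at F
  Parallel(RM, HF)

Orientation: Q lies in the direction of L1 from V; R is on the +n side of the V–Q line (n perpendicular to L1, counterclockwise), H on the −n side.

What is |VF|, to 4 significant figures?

53.98

The slot axis is L1's direction at 68.6°, so u = (cos 68.6°, sin 68.6°) = (0.3649, 0.9311) and n = (−sin 68.6°, cos 68.6°) = (-0.9311, 0.3649). V is at the origin and Q lies 50.3 along u from V, so Q = 50.3·u = (18.35, 46.83). Tangency of A1 to both parallel lines with radius 19.6 puts R and H at V ± 19.6·n: R = (-18.25, 7.152), H = (18.25, -7.152). Equal radii place M and F the same way about Q: M = Q + 19.6·n = (0.1046, 53.98), F = Q − 19.6·n = (36.60, 39.68). Then |VF| = |F − V| = 53.98.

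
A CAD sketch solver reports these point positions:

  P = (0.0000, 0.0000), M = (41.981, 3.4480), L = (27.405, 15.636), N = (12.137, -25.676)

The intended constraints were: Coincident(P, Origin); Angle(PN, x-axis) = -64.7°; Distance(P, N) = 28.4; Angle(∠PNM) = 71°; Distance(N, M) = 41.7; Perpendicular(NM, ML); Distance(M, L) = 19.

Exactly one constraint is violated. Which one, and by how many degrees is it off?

Perpendicular(NM, ML) — off by 5.80°.

P = (0.00, 0.00) ✓; PN at -64.70° ✓; |PN| = 28.40 ✓; ∠PNM = 71.00° ✓; |NM| = 41.70 ✓; ∠(NM, ML) = 95.80° ✗; |ML| = 19.00 ✓.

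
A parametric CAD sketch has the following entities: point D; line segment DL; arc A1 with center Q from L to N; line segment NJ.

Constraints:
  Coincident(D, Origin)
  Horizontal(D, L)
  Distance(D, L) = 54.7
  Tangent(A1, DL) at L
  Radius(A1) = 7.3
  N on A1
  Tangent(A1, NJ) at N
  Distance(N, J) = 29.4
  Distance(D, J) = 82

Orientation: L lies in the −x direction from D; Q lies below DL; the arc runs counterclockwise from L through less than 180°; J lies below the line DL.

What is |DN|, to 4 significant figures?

60.83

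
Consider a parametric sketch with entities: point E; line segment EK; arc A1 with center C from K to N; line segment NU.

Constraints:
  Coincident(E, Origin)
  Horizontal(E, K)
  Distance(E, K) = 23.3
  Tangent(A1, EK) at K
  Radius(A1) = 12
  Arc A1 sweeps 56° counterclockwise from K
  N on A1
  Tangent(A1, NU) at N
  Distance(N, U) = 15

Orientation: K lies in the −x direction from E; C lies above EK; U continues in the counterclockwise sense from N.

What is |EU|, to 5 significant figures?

18.407

E is at the origin; EK is horizontal with |EK| = 23.3 and K on the −x side, so K = (-23.300, 0.0000). A1 meets EK tangentially, so CK is at right angles to EK, so C = K + (0, 12) = (-23.300, 12.000). On A1, K sits at bearing -90° from C; a 56° counterclockwise sweep puts N at bearing -34°, so N = C + 12.0·(cos -34°, sin -34°) = (-13.352, 5.2897). Since A1 is tangent to NU there, CN ⟂ NU, so NU runs along (−sin -34°, cos -34°); with |NU| = 15.0, U = (-4.9637, 17.725). Then |EU| = |U − E| = 18.407.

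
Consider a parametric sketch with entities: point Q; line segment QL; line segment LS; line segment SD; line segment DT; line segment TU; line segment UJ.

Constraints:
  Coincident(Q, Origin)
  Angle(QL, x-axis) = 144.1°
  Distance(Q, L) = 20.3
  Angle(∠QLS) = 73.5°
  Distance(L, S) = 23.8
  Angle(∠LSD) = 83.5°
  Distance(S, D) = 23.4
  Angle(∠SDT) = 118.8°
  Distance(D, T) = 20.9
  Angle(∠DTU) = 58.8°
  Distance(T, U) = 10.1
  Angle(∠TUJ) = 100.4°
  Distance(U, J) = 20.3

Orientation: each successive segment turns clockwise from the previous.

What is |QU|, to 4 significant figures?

2.954

∠SDT = 118.8° gives DT at -120.1° from the x-axis; with |DT| = 20.9, T = (4.018, -11.69). ∠DTU = 58.8° gives TU at 118.7° from the x-axis; with |TU| = 10.1, U = (-0.8323, -2.834). Then |QU| = |U − Q| = 2.954.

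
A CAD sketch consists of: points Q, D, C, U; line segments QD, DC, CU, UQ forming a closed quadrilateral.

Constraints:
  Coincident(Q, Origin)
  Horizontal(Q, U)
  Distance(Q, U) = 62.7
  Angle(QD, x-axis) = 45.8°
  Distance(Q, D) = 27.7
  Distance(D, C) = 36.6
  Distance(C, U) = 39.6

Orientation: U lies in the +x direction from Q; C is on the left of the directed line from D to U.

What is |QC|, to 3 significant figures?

63.7

Checks: Q = (0.00, 0.00) ✓; |DC| = 36.60 ✓; |CU| = 39.60 ✓.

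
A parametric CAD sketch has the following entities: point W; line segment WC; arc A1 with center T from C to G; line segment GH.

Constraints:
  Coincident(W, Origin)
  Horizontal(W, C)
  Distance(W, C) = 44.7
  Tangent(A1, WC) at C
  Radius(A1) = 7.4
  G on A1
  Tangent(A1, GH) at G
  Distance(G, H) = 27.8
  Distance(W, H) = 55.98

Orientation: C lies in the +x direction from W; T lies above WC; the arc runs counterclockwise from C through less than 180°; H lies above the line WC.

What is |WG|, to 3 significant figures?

52.6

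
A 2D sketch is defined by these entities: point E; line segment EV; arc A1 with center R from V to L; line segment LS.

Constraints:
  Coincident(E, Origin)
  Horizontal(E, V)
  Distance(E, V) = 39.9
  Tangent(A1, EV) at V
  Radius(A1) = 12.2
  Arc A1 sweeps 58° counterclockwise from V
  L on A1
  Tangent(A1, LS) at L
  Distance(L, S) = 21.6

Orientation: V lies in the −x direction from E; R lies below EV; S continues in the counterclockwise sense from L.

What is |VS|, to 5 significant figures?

32.457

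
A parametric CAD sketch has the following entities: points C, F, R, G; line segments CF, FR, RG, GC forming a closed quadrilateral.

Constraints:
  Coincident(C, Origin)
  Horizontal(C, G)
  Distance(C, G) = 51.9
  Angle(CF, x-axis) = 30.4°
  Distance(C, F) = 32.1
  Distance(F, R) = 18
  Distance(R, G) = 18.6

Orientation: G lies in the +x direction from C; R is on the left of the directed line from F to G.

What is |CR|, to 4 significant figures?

48.89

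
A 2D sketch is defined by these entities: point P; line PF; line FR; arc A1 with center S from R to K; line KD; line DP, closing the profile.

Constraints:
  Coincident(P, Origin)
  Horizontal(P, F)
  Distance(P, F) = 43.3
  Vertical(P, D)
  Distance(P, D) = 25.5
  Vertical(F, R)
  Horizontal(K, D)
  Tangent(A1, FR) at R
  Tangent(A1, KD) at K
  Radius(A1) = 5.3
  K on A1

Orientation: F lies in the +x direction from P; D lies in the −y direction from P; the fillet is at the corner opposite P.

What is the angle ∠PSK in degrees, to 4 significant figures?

118.0°

The virtual corner opposite P is at (43.30, -25.50). Since A1 is tangent to FR there, SR ⟂ FR and the tangent condition forces SK to be normal to KD, with radius 5.3, so the center S sits 5.3 in from both sides at S = (38.00, -20.20). That places the tangent points at R = (43.30, -20.20) on FR and K = (38.00, -25.50) on KD. Then cos ∠PSK = SP·SK / (|SP||SK|), giving 118.0°.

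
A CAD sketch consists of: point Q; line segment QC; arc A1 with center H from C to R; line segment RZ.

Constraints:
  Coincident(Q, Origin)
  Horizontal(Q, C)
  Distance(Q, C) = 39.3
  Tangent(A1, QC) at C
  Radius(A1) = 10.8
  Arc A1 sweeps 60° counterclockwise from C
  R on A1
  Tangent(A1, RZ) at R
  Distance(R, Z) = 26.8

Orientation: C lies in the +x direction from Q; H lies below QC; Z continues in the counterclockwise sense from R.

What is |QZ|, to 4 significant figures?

33.05

Q is at the origin; QC is horizontal with |QC| = 39.3 and C on the +x side, so C = (39.30, 0.000). Since A1 is tangent to QC there, HC ⟂ QC, so H = C + (0, -10.8) = (39.30, -10.80). On A1, C sits at bearing 90° from H; a 60° counterclockwise sweep puts R at bearing 150°, so R = H + 10.8·(cos 150°, sin 150°) = (29.95, -5.400). The tangent condition forces HR to be normal to RZ, so RZ runs along (−sin 150°, cos 150°); with |RZ| = 26.8, Z = (16.55, -28.61). Then |QZ| = |Z − Q| = 33.05.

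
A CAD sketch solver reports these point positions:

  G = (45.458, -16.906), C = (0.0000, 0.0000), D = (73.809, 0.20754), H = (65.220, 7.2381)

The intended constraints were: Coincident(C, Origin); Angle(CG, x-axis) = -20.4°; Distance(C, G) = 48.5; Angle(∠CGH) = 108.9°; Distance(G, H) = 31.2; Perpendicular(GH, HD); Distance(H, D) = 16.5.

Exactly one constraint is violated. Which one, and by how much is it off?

Distance(H, D) = 16.5 — off by 5.40.

C = (0.00, 0.00) ✓; CG at -20.40° ✓; |CG| = 48.50 ✓; ∠CGH = 108.9° ✓; |GH| = 31.20 ✓; ∠(GH, HD) = 90.00° ✓; |HD| = 11.10 ✗.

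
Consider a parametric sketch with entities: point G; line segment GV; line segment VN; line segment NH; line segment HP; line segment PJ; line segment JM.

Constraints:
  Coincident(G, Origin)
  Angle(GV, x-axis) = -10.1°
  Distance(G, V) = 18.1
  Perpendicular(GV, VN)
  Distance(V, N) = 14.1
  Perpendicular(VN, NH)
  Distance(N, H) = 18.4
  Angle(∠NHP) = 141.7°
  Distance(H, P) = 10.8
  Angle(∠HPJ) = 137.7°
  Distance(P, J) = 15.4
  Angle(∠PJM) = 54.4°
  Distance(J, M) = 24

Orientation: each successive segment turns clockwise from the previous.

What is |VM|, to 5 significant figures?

8.3438

G is at the origin; GV runs at -10.1° with length 18.1, so V = (17.820, -3.1741). The perpendicularity gives VN at right angles to GV, so VN runs at -100.10°; with |VN| = 14.1, N = (15.347, -17.056). The perpendicularity gives NH at right angles to VN, so NH runs at 169.90°; with |NH| = 18.4, H = (-2.7680, -13.829). ∠NHP = 141.7° gives HP at 131.60° from the x-axis; with |HP| = 10.8, P = (-9.9384, -5.7527). ∠HPJ = 137.7° gives PJ at 89.300° from the x-axis; with |PJ| = 15.4, J = (-9.7503, 9.6462). ∠PJM = 54.4° gives JM at -36.300° from the x-axis; with |JM| = 24.0, M = (9.5920, -4.5621). Then |VM| = |M − V| = 8.3438.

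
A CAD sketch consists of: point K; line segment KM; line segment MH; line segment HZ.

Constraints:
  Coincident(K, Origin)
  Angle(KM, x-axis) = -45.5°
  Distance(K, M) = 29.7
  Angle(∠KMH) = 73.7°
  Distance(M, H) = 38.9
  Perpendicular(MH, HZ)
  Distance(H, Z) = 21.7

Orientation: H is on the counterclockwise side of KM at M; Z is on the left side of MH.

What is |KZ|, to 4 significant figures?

31.31

K is at the origin; KM runs at -45.5° with length 29.7, so M = 29.7·(cos -45.5°, sin -45.5°) = (20.82, -21.18). ∠KMH = 73.7°, so MH runs at -45.5° + (180° − 73.7°) = 60.80° from the x-axis; with |MH| = 38.9, H = M + 38.9·(cos 60.80°, sin 60.80°) = (39.79, 12.77). The perpendicularity gives HZ at right angles to MH; with |HZ| = 21.7 on the left of MH, Z = H + 21.7·(-0.8729, 0.4879) = (20.85, 23.36). Then |KZ| = |Z − K| = 31.31.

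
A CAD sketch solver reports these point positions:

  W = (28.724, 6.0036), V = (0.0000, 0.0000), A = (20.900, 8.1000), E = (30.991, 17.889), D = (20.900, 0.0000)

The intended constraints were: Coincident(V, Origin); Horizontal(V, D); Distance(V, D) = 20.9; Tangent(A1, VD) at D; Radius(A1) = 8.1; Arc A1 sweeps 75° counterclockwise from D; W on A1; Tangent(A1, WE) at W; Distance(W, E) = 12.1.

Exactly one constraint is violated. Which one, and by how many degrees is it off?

Tangent(A1, WE) at W — off by 4.20°.

V = (0.00, 0.00) ✓; V.y = 0.00, D.y = 0.00 ✓; |VD| = 20.90 ✓; ∠(AD, DV) = 90.00° ✓; |AD| = 8.100 ✓; bearing(A→W) − bearing(A→D) = 75.00° ✓; |AW| = 8.100 ✓; ∠(AW, WE) = 85.80° ✗; |WE| = 12.10 ✓.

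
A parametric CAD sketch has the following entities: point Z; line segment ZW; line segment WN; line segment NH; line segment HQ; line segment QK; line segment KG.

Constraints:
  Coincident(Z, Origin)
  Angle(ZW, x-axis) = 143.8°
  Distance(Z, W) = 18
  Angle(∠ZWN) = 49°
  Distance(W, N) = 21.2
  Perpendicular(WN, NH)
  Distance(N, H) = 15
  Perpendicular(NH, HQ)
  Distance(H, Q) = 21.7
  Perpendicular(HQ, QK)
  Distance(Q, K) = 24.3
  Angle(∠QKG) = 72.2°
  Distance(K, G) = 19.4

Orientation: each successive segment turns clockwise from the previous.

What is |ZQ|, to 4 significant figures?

12.39

Z is at the origin; ZW runs at 143.8° with length 18.0, so W = (-14.53, 10.63). ∠ZWN = 49.0° gives WN at 12.80° from the x-axis; with |WN| = 21.2, N = (6.148, 15.33). The perpendicularity gives NH at right angles to WN, so NH runs at -77.20°; with |NH| = 15.0, H = (9.471, 0.7005). The perpendicularity gives HQ at right angles to NH, so HQ runs at -167.2°; with |HQ| = 21.7, Q = (-11.69, -4.107). Then |ZQ| = |Q − Z| = 12.39.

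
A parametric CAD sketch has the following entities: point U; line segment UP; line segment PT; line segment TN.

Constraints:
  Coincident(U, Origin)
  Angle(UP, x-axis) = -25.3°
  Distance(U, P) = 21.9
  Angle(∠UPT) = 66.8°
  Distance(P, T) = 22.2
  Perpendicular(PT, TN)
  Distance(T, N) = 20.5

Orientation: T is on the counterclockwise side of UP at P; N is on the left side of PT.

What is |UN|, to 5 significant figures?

13.578

U is at the origin; UP runs at -25.3° with length 21.9, so P = 21.9·(cos -25.3°, sin -25.3°) = (19.799, -9.3591). ∠UPT = 66.8°, so PT runs at -25.3° + (180° − 66.8°) = 87.900° from the x-axis; with |PT| = 22.2, T = P + 22.2·(cos 87.900°, sin 87.900°) = (20.613, 12.826). PT ⟂ TN; with |TN| = 20.5 on the left of PT, N = T + 20.5·(-0.99933, 0.036644) = (0.12667, 13.577). Then |UN| = |N − U| = 13.578.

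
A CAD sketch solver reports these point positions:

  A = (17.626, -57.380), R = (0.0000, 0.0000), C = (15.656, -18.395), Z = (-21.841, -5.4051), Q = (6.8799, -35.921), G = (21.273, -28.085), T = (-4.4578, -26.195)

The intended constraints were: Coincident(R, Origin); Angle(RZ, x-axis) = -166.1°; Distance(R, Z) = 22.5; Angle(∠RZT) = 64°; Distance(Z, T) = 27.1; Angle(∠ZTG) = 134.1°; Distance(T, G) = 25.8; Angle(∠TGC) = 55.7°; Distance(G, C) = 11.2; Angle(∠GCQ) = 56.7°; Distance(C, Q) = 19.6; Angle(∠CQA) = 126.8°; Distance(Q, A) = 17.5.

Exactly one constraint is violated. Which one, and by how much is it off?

Distance(Q, A) = 17.5 — off by 6.50.

R = (0.00, 0.00) ✓; RZ at -166.1° ✓; |RZ| = 22.50 ✓; ∠RZT = 64.00° ✓; |ZT| = 27.10 ✓; ∠ZTG = 134.1° ✓; |TG| = 25.80 ✓; ∠TGC = 55.70° ✓; |GC| = 11.20 ✓; ∠GCQ = 56.70° ✓; |CQ| = 19.60 ✓; ∠CQA = 126.8° ✓; |QA| = 24.00 ✗.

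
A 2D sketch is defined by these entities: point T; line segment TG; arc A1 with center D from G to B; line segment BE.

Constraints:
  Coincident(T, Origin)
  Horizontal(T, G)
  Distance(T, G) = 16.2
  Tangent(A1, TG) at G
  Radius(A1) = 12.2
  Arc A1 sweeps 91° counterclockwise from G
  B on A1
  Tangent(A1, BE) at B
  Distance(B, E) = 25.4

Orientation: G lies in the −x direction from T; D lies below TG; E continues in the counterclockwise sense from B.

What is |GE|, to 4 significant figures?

39.59

On A1, G sits at bearing 90° from D; a 91° counterclockwise sweep puts B at bearing 181°, so B = D + 12.2·(cos 181°, sin 181°) = (-28.40, -12.41). A1 meets BE tangentially, so DB is at right angles to BE, so BE runs along (−sin 181°, cos 181°); with |BE| = 25.4, E = (-27.95, -37.81). Then |GE| = |E − G| = 39.59.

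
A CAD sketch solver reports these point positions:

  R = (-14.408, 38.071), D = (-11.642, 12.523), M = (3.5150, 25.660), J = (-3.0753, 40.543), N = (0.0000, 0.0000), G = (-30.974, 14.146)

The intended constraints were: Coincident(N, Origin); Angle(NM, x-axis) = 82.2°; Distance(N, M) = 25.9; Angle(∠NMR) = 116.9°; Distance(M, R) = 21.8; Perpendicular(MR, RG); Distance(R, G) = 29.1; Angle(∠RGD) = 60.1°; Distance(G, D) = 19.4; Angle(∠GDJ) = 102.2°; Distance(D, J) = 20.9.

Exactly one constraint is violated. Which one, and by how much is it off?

Distance(D, J) = 20.9 — off by 8.40.

N = (0.00, 0.00) ✓; NM at 82.20° ✓; |NM| = 25.90 ✓; ∠NMR = 116.9° ✓; |MR| = 21.80 ✓; ∠(MR, RG) = 90.00° ✓; |RG| = 29.10 ✓; ∠RGD = 60.10° ✓; |GD| = 19.40 ✓; ∠GDJ = 102.2° ✓; |DJ| = 29.30 ✗.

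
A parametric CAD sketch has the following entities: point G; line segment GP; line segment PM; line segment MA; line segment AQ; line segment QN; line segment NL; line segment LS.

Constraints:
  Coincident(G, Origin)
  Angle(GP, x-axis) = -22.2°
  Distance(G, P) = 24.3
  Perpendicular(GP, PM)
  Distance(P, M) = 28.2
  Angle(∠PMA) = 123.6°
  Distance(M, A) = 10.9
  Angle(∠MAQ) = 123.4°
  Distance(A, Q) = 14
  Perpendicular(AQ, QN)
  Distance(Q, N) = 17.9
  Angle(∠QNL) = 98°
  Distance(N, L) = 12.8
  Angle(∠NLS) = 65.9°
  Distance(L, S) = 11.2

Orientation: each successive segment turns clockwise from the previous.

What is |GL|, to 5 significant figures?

26.718

G is at the origin; GP runs at -22.2° with length 24.3, so P = (22.499, -9.1815). The perpendicularity gives PM at right angles to GP, so PM runs at -112.20°; with |PM| = 28.2, M = (11.844, -35.291). ∠PMA = 123.6° gives MA at -168.60° from the x-axis; with |MA| = 10.9, A = (1.1586, -37.446). ∠MAQ = 123.4° gives AQ at 134.80° from the x-axis; with |AQ| = 14.0, Q = (-8.7063, -27.512). AQ ⟂ QN, so QN runs at 44.800°; with |QN| = 17.9, N = (3.9950, -14.899). ∠QNL = 98.0° gives NL at -37.200° from the x-axis; with |NL| = 12.8, L = (14.191, -22.637). Then |GL| = |L − G| = 26.718.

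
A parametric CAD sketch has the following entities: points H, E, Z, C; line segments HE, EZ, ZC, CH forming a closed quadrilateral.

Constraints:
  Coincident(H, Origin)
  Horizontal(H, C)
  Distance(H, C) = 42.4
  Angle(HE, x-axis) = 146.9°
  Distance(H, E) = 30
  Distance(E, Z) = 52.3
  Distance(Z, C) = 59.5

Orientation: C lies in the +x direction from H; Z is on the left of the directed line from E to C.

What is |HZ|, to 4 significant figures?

53.55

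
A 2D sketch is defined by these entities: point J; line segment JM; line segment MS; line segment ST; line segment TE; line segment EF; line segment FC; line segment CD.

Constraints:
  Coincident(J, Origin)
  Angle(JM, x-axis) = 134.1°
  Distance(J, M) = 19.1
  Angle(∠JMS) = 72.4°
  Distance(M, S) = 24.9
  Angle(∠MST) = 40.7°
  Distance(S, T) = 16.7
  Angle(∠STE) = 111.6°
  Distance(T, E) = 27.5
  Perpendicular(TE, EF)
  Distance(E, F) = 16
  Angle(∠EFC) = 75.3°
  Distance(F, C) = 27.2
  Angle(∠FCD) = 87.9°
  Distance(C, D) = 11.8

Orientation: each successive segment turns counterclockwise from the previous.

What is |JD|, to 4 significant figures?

7.632

∠EFC = 75.3° gives FC at -75.90° from the x-axis; with |FC| = 27.2, C = (-18.59, -0.9374). ∠FCD = 87.9° gives CD at 16.20° from the x-axis; with |CD| = 11.8, D = (-7.259, 2.355). Then |JD| = |D − J| = 7.632.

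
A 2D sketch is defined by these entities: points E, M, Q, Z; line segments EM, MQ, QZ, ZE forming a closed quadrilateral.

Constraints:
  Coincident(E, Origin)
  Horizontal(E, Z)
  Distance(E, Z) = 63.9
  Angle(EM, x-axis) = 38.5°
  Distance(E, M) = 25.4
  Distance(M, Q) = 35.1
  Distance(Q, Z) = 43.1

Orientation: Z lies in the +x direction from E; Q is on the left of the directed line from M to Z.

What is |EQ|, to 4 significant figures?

60.48

Checks: |MQ| = 35.10 ✓; |QZ| = 43.10 ✓.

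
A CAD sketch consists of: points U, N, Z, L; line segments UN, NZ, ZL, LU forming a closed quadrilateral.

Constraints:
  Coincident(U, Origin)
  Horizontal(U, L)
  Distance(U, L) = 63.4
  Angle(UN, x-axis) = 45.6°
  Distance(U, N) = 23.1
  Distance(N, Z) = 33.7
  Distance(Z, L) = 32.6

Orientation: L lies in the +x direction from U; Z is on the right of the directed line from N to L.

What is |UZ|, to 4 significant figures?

35.57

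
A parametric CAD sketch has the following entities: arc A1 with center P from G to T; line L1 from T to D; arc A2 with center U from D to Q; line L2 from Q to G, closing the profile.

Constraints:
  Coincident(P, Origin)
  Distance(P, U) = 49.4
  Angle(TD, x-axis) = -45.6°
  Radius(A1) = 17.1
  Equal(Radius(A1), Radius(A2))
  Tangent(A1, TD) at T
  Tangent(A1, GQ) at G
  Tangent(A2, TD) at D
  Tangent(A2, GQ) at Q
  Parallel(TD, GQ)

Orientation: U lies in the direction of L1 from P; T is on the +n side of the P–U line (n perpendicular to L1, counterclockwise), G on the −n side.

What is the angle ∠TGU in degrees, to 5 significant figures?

70.907°

The slot axis is L1's direction at -45.6°, so u = (cos -45.6°, sin -45.6°) = (0.69966, -0.71447) and n = (−sin -45.6°, cos -45.6°) = (0.71447, 0.69966). P is at the origin and U lies 49.4 along u from P, so U = 49.4·u = (34.563, -35.295). Tangency of A1 to both parallel lines with radius 17.1 puts T and G at P ± 17.1·n: T = (12.217, 11.964), G = (-12.217, -11.964). Then cos ∠TGU = GT·GU / (|GT||GU|), giving 70.907°.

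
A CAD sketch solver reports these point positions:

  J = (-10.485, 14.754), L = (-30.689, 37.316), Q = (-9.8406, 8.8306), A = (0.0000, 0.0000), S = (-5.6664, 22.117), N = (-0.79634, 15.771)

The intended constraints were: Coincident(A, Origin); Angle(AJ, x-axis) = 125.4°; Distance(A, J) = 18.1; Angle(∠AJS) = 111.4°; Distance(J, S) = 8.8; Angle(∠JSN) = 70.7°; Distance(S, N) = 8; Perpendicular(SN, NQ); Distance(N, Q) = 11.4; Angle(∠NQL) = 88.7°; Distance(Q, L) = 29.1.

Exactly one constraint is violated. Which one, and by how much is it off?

Distance(Q, L) = 29.1 — off by 6.20.

A = (0.00, 0.00) ✓; AJ at 125.4° ✓; |AJ| = 18.10 ✓; ∠AJS = 111.4° ✓; |JS| = 8.800 ✓; ∠JSN = 70.71° ✓; |SN| = 7.999 ✓; ∠(SN, NQ) = 90.00° ✓; |NQ| = 11.40 ✓; ∠NQL = 88.70° ✓; |QL| = 35.30 ✗.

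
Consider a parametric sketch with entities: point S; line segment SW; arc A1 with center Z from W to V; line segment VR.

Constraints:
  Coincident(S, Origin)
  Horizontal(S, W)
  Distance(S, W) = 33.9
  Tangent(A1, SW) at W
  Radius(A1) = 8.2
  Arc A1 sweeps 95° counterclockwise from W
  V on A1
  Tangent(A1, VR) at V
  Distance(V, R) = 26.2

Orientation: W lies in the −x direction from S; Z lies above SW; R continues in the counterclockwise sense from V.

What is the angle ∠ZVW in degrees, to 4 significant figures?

42.50°

S is at the origin; SW is horizontal with |SW| = 33.9 and W on the −x side, so W = (-33.90, 0.000). Tangency of A1 to SW means the radius ZW is perpendicular to SW, so Z = W + (0, 8.2) = (-33.90, 8.200). On A1, W sits at bearing -90° from Z; a 95° counterclockwise sweep puts V at bearing 5°, so V = Z + 8.2·(cos 5°, sin 5°) = (-25.73, 8.915). Then cos ∠ZVW = VZ·VW / (|VZ||VW|), giving 42.50°.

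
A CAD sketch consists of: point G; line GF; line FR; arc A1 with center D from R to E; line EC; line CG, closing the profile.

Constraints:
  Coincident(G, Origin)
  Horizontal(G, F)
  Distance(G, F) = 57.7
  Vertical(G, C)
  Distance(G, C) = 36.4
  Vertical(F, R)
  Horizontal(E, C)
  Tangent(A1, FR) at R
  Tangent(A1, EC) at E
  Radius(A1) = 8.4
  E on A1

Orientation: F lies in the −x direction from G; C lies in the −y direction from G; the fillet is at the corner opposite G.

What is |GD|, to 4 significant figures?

56.70

G is at the origin; G and F share the same y with |GF| = 57.7 and F on the −x side, so F = (-57.70, 0.000). G and C share the same x with |GC| = 36.4 and C on the −y side, so C = (0.000, -36.40). The virtual corner opposite G is at (-57.70, -36.40). A1 meets FR tangentially, so DR is at right angles to FR and A1 meets EC tangentially, so DE is at right angles to EC, with radius 8.4, so the center D sits 8.4 in from both sides at D = (-49.30, -28.00). Then |GD| = |D − G| = 56.70.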